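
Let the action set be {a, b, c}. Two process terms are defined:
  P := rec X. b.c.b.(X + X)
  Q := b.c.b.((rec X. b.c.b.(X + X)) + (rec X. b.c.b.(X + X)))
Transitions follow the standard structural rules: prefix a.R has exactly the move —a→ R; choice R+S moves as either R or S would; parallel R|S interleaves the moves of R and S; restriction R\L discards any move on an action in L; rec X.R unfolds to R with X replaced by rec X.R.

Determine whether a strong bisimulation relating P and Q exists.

bisimilar

P's transition system — 4 states:
  m0 = rec X. b.c.b.(X + X) | —b→ m1
  m1 = c.b.((rec X. b.c.b.(X + X)) + (rec X. b.c.b.(X + X))) | —c→ m2
  m2 = b.((rec X. b.c.b.(X + X)) + (rec X. b.c.b.(X + X))) | —b→ m3
  m3 = (rec X. b.c.b.(X + X)) + (rec X. b.c.b.(X + X)) | —b→ m1
Q's transition system — 4 states:
  n0 = b.c.b.((rec X. b.c.b.(X + X)) + (rec X. b.c.b.(X + X))) | —b→ n1
  n1 = c.b.((rec X. b.c.b.(X + X)) + (rec X. b.c.b.(X + X))) | —c→ n2
  n2 = b.((rec X. b.c.b.(X + X)) + (rec X. b.c.b.(X + X))) | —b→ n3
  n3 = (rec X. b.c.b.(X + X)) + (rec X. b.c.b.(X + X)) | —b→ n1
Bisimilarity quotient blocks:
  B0 = {m0, m3, n0, n3}
  B1 = {m1, n1}
  B2 = {m2, n2}
m0 ∈ B0, n0 ∈ B0 → same block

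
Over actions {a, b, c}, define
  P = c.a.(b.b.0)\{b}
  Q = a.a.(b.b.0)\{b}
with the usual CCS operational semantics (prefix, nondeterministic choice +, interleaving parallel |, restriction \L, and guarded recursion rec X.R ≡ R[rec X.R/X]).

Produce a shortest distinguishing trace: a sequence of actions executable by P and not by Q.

c

Reachable graph of P (3 states):
  m0 = c.a.(b.b.0)\{b} → ··c··> m1
  m1 = a.(b.b.0)\{b} → ··a··> m2
  m2 = (b.b.0)\{b} → ∅
Reachable graph of Q (3 states):
  n0 = a.a.(b.b.0)\{b} → ··a··> n1
  n1 = a.(b.b.0)\{b} → ··a··> n2
  n2 = (b.b.0)\{b} → ∅
Trace ⟨c⟩ through P, begin at {m0}:
  [1] c ⇒ {m1}
  ✓ P
Trace ⟨c⟩ through Q, begin at {n0}:
  [1] c ⇒ ∅ (Q stuck)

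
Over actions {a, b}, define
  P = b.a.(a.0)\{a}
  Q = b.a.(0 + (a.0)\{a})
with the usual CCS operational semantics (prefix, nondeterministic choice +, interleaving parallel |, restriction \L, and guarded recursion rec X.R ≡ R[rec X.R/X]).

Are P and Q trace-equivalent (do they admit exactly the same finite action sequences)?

traces(P) = traces(Q)

LTS(P): 3 reachable states
  p0 = b.a.(a.0)\{a} → -b-> p1
  p1 = a.(a.0)\{a} → -a-> p2
  p2 = (a.0)\{a} → ∅
LTS(Q): 3 reachable states
  q0 = b.a.(0 + (a.0)\{a}) → -b-> q1
  q1 = a.(0 + (a.0)\{a}) → -a-> q2
  q2 = 0 + (a.0)\{a} → ∅
Coarsest stable partition (strong bisimilarity classes):
  B0 = {p0, q0}
  B1 = {p1, q1}
  B2 = {p2, q2}
p0 ∈ B0, q0 ∈ B0 → same block
Bisimilar ⇒ trace-equivalent.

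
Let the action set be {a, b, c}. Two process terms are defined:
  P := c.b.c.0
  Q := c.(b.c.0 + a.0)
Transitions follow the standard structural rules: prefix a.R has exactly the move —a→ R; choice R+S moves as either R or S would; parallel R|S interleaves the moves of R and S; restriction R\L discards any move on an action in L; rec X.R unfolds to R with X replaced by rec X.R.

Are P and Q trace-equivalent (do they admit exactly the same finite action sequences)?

NO — witness ⟨ca⟩

Reachable graph of P (4 states):
  u0 = c.b.c.0 ⊢ ··c··> u1
  u1 = b.c.0 ⊢ ··b··> u2
  u2 = c.0 ⊢ ··c··> u3
  u3 = 0 ⊢ ∅
Reachable graph of Q (4 states):
  v0 = c.(b.c.0 + a.0) ⊢ ··c··> v1
  v1 = b.c.0 + a.0 ⊢ ··a··> v2, ··b··> v3
  v2 = 0 ⊢ ∅
  v3 = c.0 ⊢ ··c··> v2
Executing ca from Q (initial set {v0}):
  [1] c ⇒ {v1}
  [2] a ⇒ {v2}
  — Q admits the full trace.
Executing ca from P (initial set {u0}):
  [1] c ⇒ {u1}
  [2] a ⇒ no successor for P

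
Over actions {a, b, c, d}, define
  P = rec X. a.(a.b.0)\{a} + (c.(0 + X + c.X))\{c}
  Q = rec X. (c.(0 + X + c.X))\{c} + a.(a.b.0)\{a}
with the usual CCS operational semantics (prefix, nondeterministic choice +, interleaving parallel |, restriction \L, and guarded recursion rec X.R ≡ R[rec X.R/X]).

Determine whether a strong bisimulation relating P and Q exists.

P ~ Q

Reachable graph of P (2 states):
  m0 = rec X. a.(a.b.0)\{a} + (c.(0 + X + c.X))\{c} :: ··a··> m1
  m1 = (a.b.0)\{a} :: ∅
Reachable graph of Q (2 states):
  n0 = rec X. (c.(0 + X + c.X))\{c} + a.(a.b.0)\{a} :: ··a··> n1
  n1 = (a.b.0)\{a} :: ∅
Coarsest stable partition (strong bisimilarity classes):
  B0 = {m0, n0}
  B1 = {m1, n1}
m0 ∈ B0, n0 ∈ B0 → same block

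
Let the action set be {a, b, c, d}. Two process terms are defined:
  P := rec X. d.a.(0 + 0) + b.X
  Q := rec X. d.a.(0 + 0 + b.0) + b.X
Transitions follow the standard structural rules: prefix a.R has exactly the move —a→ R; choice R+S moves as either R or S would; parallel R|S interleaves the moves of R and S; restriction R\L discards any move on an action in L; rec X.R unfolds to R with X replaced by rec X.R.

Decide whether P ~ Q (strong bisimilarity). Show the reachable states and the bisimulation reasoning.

LTS(P): 3 reachable states
  m0 = rec X. d.a.(0 + 0) + b.X | ··b··> m0, ··d··> m1
  m1 = a.(0 + 0) | ··a··> m2
  m2 = 0 + 0 | (no moves)
LTS(Q): 4 reachable states
  n0 = rec X. d.a.(0 + 0 + b.0) + b.X | ··b··> n0, ··d··> n1
  n1 = a.(0 + 0 + b.0) | ··a··> n2
  n2 = 0 + 0 + b.0 | ··b··> n3
  n3 = 0 | (no moves)
Coarsest stable partition (strong bisimilarity classes):
  B0 = {m0}
  B1 = {m1}
  B2 = {m2, n3}
  B3 = {n0}
  B4 = {n1}
  B5 = {n2}
m0 ∈ B0, n0 ∈ B3 → different blocks

P ≁ Q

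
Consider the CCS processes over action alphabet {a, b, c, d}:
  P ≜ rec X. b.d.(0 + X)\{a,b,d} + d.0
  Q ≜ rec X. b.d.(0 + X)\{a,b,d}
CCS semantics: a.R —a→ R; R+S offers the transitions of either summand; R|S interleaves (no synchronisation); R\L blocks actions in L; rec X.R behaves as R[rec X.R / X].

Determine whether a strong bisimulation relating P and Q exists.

P's transition system — 4 states:
  m0 = rec X. b.d.(0 + X)\{a,b,d} + d.0 :: -b-> m1, -d-> m2
  m1 = d.(0 + (rec X. b.d.(0 + X)\{a,b,d} + d.0))\{a,b,d} :: -d-> m3
  m2 = 0 :: deadlocked
  m3 = (0 + (rec X. b.d.(0 + X)\{a,b,d} + d.0))\{a,b,d} :: deadlocked
Q's transition system — 3 states:
  n0 = rec X. b.d.(0 + X)\{a,b,d} :: -b-> n1
  n1 = d.(0 + (rec X. b.d.(0 + X)\{a,b,d}))\{a,b,d} :: -d-> n2
  n2 = (0 + (rec X. b.d.(0 + X)\{a,b,d}))\{a,b,d} :: deadlocked
Bisimilarity quotient blocks:
  B0 = {m0}
  B1 = {m2, m3, n2}
  B2 = {m1, n1}
  B3 = {n0}
m0 ∈ B0, n0 ∈ B3 → different blocks

P ≁ Q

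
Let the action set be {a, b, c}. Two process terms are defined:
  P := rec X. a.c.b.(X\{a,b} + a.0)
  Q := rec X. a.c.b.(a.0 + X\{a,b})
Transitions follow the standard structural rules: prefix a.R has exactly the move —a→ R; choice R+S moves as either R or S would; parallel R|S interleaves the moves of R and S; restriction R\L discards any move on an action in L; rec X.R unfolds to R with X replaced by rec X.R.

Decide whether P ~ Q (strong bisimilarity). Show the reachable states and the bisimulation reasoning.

YES

Reachable graph of P (5 states):
  m0 = rec X. a.c.b.(X\{a,b} + a.0) ⊢ -a-> m1
  m1 = c.b.((rec X. a.c.b.(X\{a,b} + a.0))\{a,b} + a.0) ⊢ -c-> m2
  m2 = b.((rec X. a.c.b.(X\{a,b} + a.0))\{a,b} + a.0) ⊢ -b-> m3
  m3 = (rec X. a.c.b.(X\{a,b} + a.0))\{a,b} + a.0 ⊢ -a-> m4
  m4 = 0 ⊢ deadlocked
Reachable graph of Q (5 states):
  n0 = rec X. a.c.b.(a.0 + X\{a,b}) ⊢ -a-> n1
  n1 = c.b.(a.0 + (rec X. a.c.b.(a.0 + X\{a,b}))\{a,b}) ⊢ -c-> n2
  n2 = b.(a.0 + (rec X. a.c.b.(a.0 + X\{a,b}))\{a,b}) ⊢ -b-> n3
  n3 = a.0 + (rec X. a.c.b.(a.0 + X\{a,b}))\{a,b} ⊢ -a-> n4
  n4 = 0 ⊢ deadlocked
Bisimilarity quotient blocks:
  B0 = {m0, n0}
  B1 = {m1, n1}
  B2 = {m2, n2}
  B3 = {m3, n3}
  B4 = {m4, n4}
m0 ∈ B0, n0 ∈ B0 → same block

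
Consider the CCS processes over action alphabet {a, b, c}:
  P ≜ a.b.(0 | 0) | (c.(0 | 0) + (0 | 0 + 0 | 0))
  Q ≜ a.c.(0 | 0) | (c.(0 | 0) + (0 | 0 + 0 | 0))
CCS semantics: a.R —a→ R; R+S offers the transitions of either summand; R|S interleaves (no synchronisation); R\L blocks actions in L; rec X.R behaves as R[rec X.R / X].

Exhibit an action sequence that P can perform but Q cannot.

P's transition system — 6 states:
  s0 = a.b.(0 | 0) | (c.(0 | 0) + (0 | 0 + 0 | 0)) → —a→ s1, —c→ s2
  s1 = b.(0 | 0) | (c.(0 | 0) + (0 | 0 + 0 | 0)) → —b→ s3, —c→ s4
  s2 = a.b.(0 | 0) | (0 | 0) → —a→ s4
  s3 = 0 | 0 | (c.(0 | 0) + (0 | 0 + 0 | 0)) → —c→ s5
  s4 = b.(0 | 0) | (0 | 0) → —b→ s5
  s5 = 0 | 0 | (0 | 0) → deadlocked
Q's transition system — 6 states:
  t0 = a.c.(0 | 0) | (c.(0 | 0) + (0 | 0 + 0 | 0)) → —a→ t1, —c→ t2
  t1 = c.(0 | 0) | (c.(0 | 0) + (0 | 0 + 0 | 0)) → —c→ t3, —c→ t4
  t2 = a.c.(0 | 0) | (0 | 0) → —a→ t4
  t3 = 0 | 0 | (c.(0 | 0) + (0 | 0 + 0 | 0)) → —c→ t5
  t4 = c.(0 | 0) | (0 | 0) → —c→ t5
  t5 = 0 | 0 | (0 | 0) → deadlocked
Executing ab from P (initial set {s0}):
  after a @ step 1: {s1}
  after b @ step 2: {s3}
  P completes σ.
Executing ab from Q (initial set {t0}):
  after a @ step 1: {t1}
  after b @ step 2: no successor for Q

ab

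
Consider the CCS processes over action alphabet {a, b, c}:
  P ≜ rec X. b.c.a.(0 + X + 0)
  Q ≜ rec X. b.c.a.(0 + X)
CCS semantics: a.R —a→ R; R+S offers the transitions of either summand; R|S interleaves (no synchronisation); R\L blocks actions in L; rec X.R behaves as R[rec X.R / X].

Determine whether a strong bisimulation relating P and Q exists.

LTS(P): 4 reachable states
  u0 = rec X. b.c.a.(0 + X + 0) has moves —b→ u1
  u1 = c.a.(0 + (rec X. b.c.a.(0 + X + 0)) + 0) has moves —c→ u2
  u2 = a.(0 + (rec X. b.c.a.(0 + X + 0)) + 0) has moves —a→ u3
  u3 = 0 + (rec X. b.c.a.(0 + X + 0)) + 0 has moves —b→ u1
LTS(Q): 4 reachable states
  v0 = rec X. b.c.a.(0 + X) has moves —b→ v1
  v1 = c.a.(0 + (rec X. b.c.a.(0 + X))) has moves —c→ v2
  v2 = a.(0 + (rec X. b.c.a.(0 + X))) has moves —a→ v3
  v3 = 0 + (rec X. b.c.a.(0 + X)) has moves —b→ v1
Coarsest stable partition (strong bisimilarity classes):
  B0 = {u0, u3, v0, v3}
  B1 = {u1, v1}
  B2 = {u2, v2}
u0 ∈ B0, v0 ∈ B0 → same block

bisimilar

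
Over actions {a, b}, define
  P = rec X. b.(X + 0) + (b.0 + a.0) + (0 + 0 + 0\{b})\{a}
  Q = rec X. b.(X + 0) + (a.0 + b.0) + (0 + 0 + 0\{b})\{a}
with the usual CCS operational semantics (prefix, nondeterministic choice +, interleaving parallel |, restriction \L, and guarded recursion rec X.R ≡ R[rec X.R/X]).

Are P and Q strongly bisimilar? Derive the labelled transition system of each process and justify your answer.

P's transition system — 3 states:
  s0 = rec X. b.(X + 0) + (b.0 + a.0) + (0 + 0 + 0\{b})\{a} ⊢ —a→ s1, —b→ s1, —b→ s2
  s1 = 0 ⊢ ∅
  s2 = (rec X. b.(X + 0) + (b.0 + a.0) + (0 + 0 + 0\{b})\{a}) + 0 ⊢ —a→ s1, —b→ s1, —b→ s2
Q's transition system — 3 states:
  t0 = rec X. b.(X + 0) + (a.0 + b.0) + (0 + 0 + 0\{b})\{a} ⊢ —a→ t1, —b→ t1, —b→ t2
  t1 = 0 ⊢ ∅
  t2 = (rec X. b.(X + 0) + (a.0 + b.0) + (0 + 0 + 0\{b})\{a}) + 0 ⊢ —a→ t1, —b→ t1, —b→ t2
Coarsest stable partition (strong bisimilarity classes):
  B0 = {s0, s2, t0, t2}
  B1 = {s1, t1}
s0 ∈ B0, t0 ∈ B0 → same block

P ~ Q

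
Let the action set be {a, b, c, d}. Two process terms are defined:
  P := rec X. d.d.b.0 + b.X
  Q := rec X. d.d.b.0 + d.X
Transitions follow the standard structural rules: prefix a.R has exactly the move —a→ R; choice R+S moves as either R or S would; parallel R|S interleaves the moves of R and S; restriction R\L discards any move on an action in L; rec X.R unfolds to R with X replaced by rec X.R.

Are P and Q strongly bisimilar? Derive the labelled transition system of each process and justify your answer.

NO

P's transition system — 4 states:
  u0 = rec X. d.d.b.0 + b.X has moves -b-> u0, -d-> u1
  u1 = d.b.0 has moves -d-> u2
  u2 = b.0 has moves -b-> u3
  u3 = 0 has moves ·
Q's transition system — 4 states:
  v0 = rec X. d.d.b.0 + d.X has moves -d-> v0, -d-> v1
  v1 = d.b.0 has moves -d-> v2
  v2 = b.0 has moves -b-> v3
  v3 = 0 has moves ·
Bisimilarity quotient blocks:
  B0 = {u0}
  B1 = {u1, v1}
  B2 = {u2, v2}
  B3 = {u3, v3}
  B4 = {v0}
u0 ∈ B0, v0 ∈ B4 → different blocks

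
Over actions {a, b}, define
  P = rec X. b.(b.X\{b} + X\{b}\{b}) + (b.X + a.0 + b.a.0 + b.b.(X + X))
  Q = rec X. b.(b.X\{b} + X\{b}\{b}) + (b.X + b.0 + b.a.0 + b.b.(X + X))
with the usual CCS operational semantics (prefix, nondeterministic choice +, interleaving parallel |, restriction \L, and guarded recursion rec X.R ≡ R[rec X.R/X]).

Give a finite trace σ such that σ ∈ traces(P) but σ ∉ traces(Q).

a

LTS(P): 9 reachable states
  s0 = rec X. b.(b.X\{b} + X\{b}\{b}) + (b.X + a.0 + b.a.0 + b.b.(X + X)) has moves =a=> s1, =b=> s0, =b=> s2, =b=> s3, =b=> s4
  s1 = 0 has moves ∅
  s2 = a.0 has moves =a=> s1
  s3 = b.((rec X. b.(b.X\{b} + X\{b}\{b}) + (b.X + a.0 + b.a.0 + b.b.(X + X))) + (rec X. b.(b.X\{b} + X\{b}\{b}) + (b.X + a.0 + b.a.0 + b.b.(X + X)))) has moves =b=> s5
  s4 = b.(rec X. b.(b.X\{b} + X\{b}\{b}) + (b.X + a.0 + b.a.0 + b.b.(X + X)))\{b} + (rec X. b.(b.X\{b} + X\{b}\{b}) + (b.X + a.0 + b.a.0 + b.b.(X + X)))\{b}\{b} has moves =a=> s6, =b=> s7
  s5 = (rec X. b.(b.X\{b} + X\{b}\{b}) + (b.X + a.0 + b.a.0 + b.b.(X + X))) + (rec X. b.(b.X\{b} + X\{b}\{b}) + (b.X + a.0 + b.a.0 + b.b.(X + X))) has moves =a=> s1, =b=> s0, =b=> s2, =b=> s3, =b=> s4
  s6 = 0\{b}\{b} has moves ∅
  s7 = (rec X. b.(b.X\{b} + X\{b}\{b}) + (b.X + a.0 + b.a.0 + b.b.(X + X)))\{b} has moves =a=> s8
  s8 = 0\{b} has moves ∅
LTS(Q): 7 reachable states
  t0 = rec X. b.(b.X\{b} + X\{b}\{b}) + (b.X + b.0 + b.a.0 + b.b.(X + X)) has moves =b=> t0, =b=> t1, =b=> t2, =b=> t3, =b=> t4
  t1 = 0 has moves ∅
  t2 = a.0 has moves =a=> t1
  t3 = b.((rec X. b.(b.X\{b} + X\{b}\{b}) + (b.X + b.0 + b.a.0 + b.b.(X + X))) + (rec X. b.(b.X\{b} + X\{b}\{b}) + (b.X + b.0 + b.a.0 + b.b.(X + X)))) has moves =b=> t5
  t4 = b.(rec X. b.(b.X\{b} + X\{b}\{b}) + (b.X + b.0 + b.a.0 + b.b.(X + X)))\{b} + (rec X. b.(b.X\{b} + X\{b}\{b}) + (b.X + b.0 + b.a.0 + b.b.(X + X)))\{b}\{b} has moves =b=> t6
  t5 = (rec X. b.(b.X\{b} + X\{b}\{b}) + (b.X + b.0 + b.a.0 + b.b.(X + X))) + (rec X. b.(b.X\{b} + X\{b}\{b}) + (b.X + b.0 + b.a.0 + b.b.(X + X))) has moves =b=> t0, =b=> t1, =b=> t2, =b=> t3, =b=> t4
  t6 = (rec X. b.(b.X\{b} + X\{b}\{b}) + (b.X + b.0 + b.a.0 + b.b.(X + X)))\{b} has moves ∅
Executing a from P (initial set {s0}):
  step 1 (a): {s1}
  — P admits the full trace.
Executing a from Q (initial set {t0}):
  step 1 (a): ∅ (Q stuck)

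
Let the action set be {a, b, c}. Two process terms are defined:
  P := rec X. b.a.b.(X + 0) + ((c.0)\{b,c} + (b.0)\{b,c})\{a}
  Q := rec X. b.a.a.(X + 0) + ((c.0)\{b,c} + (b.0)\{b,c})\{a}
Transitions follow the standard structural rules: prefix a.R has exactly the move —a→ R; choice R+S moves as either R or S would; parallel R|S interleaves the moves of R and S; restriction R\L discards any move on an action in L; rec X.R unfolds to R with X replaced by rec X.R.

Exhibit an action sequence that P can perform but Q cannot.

bab

P's transition system — 4 states:
  u0 = rec X. b.a.b.(X + 0) + ((c.0)\{b,c} + (b.0)\{b,c})\{a} ⊢ —b→ u1
  u1 = a.b.((rec X. b.a.b.(X + 0) + ((c.0)\{b,c} + (b.0)\{b,c})\{a}) + 0) ⊢ —a→ u2
  u2 = b.((rec X. b.a.b.(X + 0) + ((c.0)\{b,c} + (b.0)\{b,c})\{a}) + 0) ⊢ —b→ u3
  u3 = (rec X. b.a.b.(X + 0) + ((c.0)\{b,c} + (b.0)\{b,c})\{a}) + 0 ⊢ —b→ u1
Q's transition system — 4 states:
  v0 = rec X. b.a.a.(X + 0) + ((c.0)\{b,c} + (b.0)\{b,c})\{a} ⊢ —b→ v1
  v1 = a.a.((rec X. b.a.a.(X + 0) + ((c.0)\{b,c} + (b.0)\{b,c})\{a}) + 0) ⊢ —a→ v2
  v2 = a.((rec X. b.a.a.(X + 0) + ((c.0)\{b,c} + (b.0)\{b,c})\{a}) + 0) ⊢ —a→ v3
  v3 = (rec X. b.a.a.(X + 0) + ((c.0)\{b,c} + (b.0)\{b,c})\{a}) + 0 ⊢ —b→ v1
Executing bab from P (initial set {u0}):
  [1] b ⇒ {u1}
  [2] a ⇒ {u2}
  [3] b ⇒ {u3}
  — P admits the full trace.
Executing bab from Q (initial set {v0}):
  [1] b ⇒ {v1}
  [2] a ⇒ {v2}
  [3] b ⇒ ∅  — Q cannot continue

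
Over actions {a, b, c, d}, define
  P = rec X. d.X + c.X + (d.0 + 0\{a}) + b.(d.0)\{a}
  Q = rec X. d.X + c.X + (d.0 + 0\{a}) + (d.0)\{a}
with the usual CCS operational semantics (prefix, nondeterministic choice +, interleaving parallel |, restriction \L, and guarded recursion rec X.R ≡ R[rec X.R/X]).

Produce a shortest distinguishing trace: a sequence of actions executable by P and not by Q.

b

Reachable graph of P (4 states):
  u0 = rec X. d.X + c.X + (d.0 + 0\{a}) + b.(d.0)\{a} has moves =b=> u1, =c=> u0, =d=> u0, =d=> u2
  u1 = (d.0)\{a} has moves =d=> u3
  u2 = 0 has moves (no moves)
  u3 = 0\{a} has moves (no moves)
Reachable graph of Q (3 states):
  v0 = rec X. d.X + c.X + (d.0 + 0\{a}) + (d.0)\{a} has moves =c=> v0, =d=> v0, =d=> v1, =d=> v2
  v1 = 0 has moves (no moves)
  v2 = 0\{a} has moves (no moves)
Run σ = ⟨b⟩ on P: start {u0}
  step 1 (b): {u1}
  P completes σ.
Run σ = ⟨b⟩ on Q: start {v0}
  step 1 (b): ∅ (Q stuck)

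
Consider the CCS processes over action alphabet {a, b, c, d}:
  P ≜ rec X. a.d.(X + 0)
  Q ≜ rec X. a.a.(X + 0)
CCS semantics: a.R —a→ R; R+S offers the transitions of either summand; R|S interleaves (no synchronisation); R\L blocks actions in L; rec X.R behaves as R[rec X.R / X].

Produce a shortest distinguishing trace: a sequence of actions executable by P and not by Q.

ad

P's transition system — 3 states:
  s0 = rec X. a.d.(X + 0) | —a→ s1
  s1 = d.((rec X. a.d.(X + 0)) + 0) | —d→ s2
  s2 = (rec X. a.d.(X + 0)) + 0 | —a→ s1
Q's transition system — 3 states:
  t0 = rec X. a.a.(X + 0) | —a→ t1
  t1 = a.((rec X. a.a.(X + 0)) + 0) | —a→ t2
  t2 = (rec X. a.a.(X + 0)) + 0 | —a→ t1
Run σ = ⟨ad⟩ on P: start {s0}
  [1] a ⇒ {s1}
  [2] d ⇒ {s2}
  ✓ P
Run σ = ⟨ad⟩ on Q: start {t0}
  [1] a ⇒ {t1}
  [2] d ⇒ ∅  — Q cannot continue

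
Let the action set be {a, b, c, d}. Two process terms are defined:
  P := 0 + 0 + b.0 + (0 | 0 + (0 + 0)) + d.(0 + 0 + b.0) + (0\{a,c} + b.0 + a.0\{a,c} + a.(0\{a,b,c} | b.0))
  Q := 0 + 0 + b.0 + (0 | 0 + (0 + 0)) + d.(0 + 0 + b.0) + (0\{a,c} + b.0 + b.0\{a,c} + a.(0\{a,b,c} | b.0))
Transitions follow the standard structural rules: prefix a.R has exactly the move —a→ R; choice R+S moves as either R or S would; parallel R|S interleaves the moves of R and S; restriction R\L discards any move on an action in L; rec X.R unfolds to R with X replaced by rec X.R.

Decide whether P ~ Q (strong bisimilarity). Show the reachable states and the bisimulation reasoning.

Reachable graph of P (6 states):
  u0 = 0 + 0 + b.0 + (0 | 0 + (0 + 0)) + d.(0 + 0 + b.0) + (0\{a,c} + b.0 + a.0\{a,c} + a.(0\{a,b,c} | b.0)) | =a=> u1, =a=> u2, =b=> u3, =d=> u4
  u1 = 0\{a,b,c} | b.0 | =b=> u5
  u2 = 0\{a,c} | ·
  u3 = 0 | ·
  u4 = 0 + 0 + b.0 | =b=> u3
  u5 = 0\{a,b,c} | 0 | ·
Reachable graph of Q (6 states):
  v0 = 0 + 0 + b.0 + (0 | 0 + (0 + 0)) + d.(0 + 0 + b.0) + (0\{a,c} + b.0 + b.0\{a,c} + a.(0\{a,b,c} | b.0)) | =a=> v1, =b=> v2, =b=> v3, =d=> v4
  v1 = 0\{a,b,c} | b.0 | =b=> v5
  v2 = 0 | ·
  v3 = 0\{a,c} | ·
  v4 = 0 + 0 + b.0 | =b=> v2
  v5 = 0\{a,b,c} | 0 | ·
Coarsest stable partition (strong bisimilarity classes):
  B0 = {u0}
  B1 = {u2, u3, u5, v2, v3, v5}
  B2 = {u1, u4, v1, v4}
  B3 = {v0}
u0 ∈ B0, v0 ∈ B3 → different blocks

not bisimilar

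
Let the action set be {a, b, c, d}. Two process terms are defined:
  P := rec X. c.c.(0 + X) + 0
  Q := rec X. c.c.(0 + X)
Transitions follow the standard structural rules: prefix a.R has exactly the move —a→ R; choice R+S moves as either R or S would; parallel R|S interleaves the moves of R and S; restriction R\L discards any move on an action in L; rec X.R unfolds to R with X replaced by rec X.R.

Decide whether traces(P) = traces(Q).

P's transition system — 3 states:
  s0 = rec X. c.c.(0 + X) + 0 → --c--▸ s1
  s1 = c.(0 + (rec X. c.c.(0 + X) + 0)) → --c--▸ s2
  s2 = 0 + (rec X. c.c.(0 + X) + 0) → --c--▸ s1
Q's transition system — 3 states:
  t0 = rec X. c.c.(0 + X) → --c--▸ t1
  t1 = c.(0 + (rec X. c.c.(0 + X))) → --c--▸ t2
  t2 = 0 + (rec X. c.c.(0 + X)) → --c--▸ t1
Partition-refinement fixed point:
  B0 = {s0, s1, s2, t0, t1, t2}
s0 ∈ B0, t0 ∈ B0 → same block
Bisimilar ⇒ trace-equivalent.

traces(P) = traces(Q)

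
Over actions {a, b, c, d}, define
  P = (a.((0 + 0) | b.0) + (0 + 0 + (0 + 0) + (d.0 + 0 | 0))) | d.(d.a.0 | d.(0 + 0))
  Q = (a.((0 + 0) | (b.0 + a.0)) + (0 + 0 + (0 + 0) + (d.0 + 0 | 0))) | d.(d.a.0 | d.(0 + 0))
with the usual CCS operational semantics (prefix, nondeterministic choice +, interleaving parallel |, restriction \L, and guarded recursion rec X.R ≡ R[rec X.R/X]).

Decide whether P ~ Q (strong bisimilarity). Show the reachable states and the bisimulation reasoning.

LTS(P): 28 reachable states
  s0 = (a.((0 + 0) | b.0) + (0 + 0 + (0 + 0) + (d.0 + 0 | 0))) | d.(d.a.0 | d.(0 + 0)) ⊢ —a→ s1, —d→ s2, —d→ s3
  s1 = (0 + 0) | b.0 | d.(d.a.0 | d.(0 + 0)) ⊢ —b→ s4, —d→ s5
  s2 = (a.((0 + 0) | b.0) + (0 + 0 + (0 + 0) + (d.0 + 0 | 0))) | (d.a.0 | d.(0 + 0)) ⊢ —a→ s5, —d→ s6, —d→ s7, —d→ s8
  s3 = 0 | d.(d.a.0 | d.(0 + 0)) ⊢ —d→ s8
  s4 = (0 + 0) | 0 | d.(d.a.0 | d.(0 + 0)) ⊢ —d→ s9
  s5 = (0 + 0) | b.0 | (d.a.0 | d.(0 + 0)) ⊢ —b→ s9, —d→ s10, —d→ s11
  s6 = (a.((0 + 0) | b.0) + (0 + 0 + (0 + 0) + (d.0 + 0 | 0))) | (a.0 | d.(0 + 0)) ⊢ —a→ s10, —a→ s12, —d→ s13, —d→ s14
  s7 = (a.((0 + 0) | b.0) + (0 + 0 + (0 + 0) + (d.0 + 0 | 0))) | (d.a.0 | (0 + 0)) ⊢ —a→ s11, —d→ s13, —d→ s15
  s8 = 0 | (d.a.0 | d.(0 + 0)) ⊢ —d→ s14, —d→ s15
  s9 = (0 + 0) | 0 | (d.a.0 | d.(0 + 0)) ⊢ —d→ s16, —d→ s17
  s10 = (0 + 0) | b.0 | (a.0 | d.(0 + 0)) ⊢ —a→ s18, —b→ s16, —d→ s19
  s11 = (0 + 0) | b.0 | (d.a.0 | (0 + 0)) ⊢ —b→ s17, —d→ s19
  s12 = (a.((0 + 0) | b.0) + (0 + 0 + (0 + 0) + (d.0 + 0 | 0))) | (0 | d.(0 + 0)) ⊢ —a→ s18, —d→ s20, —d→ s21
  s13 = (a.((0 + 0) | b.0) + (0 + 0 + (0 + 0) + (d.0 + 0 | 0))) | (a.0 | (0 + 0)) ⊢ —a→ s19, —a→ s20, —d→ s22
  s14 = 0 | (a.0 | d.(0 + 0)) ⊢ —a→ s21, —d→ s22
  s15 = 0 | (d.a.0 | (0 + 0)) ⊢ —d→ s22
  s16 = (0 + 0) | 0 | (a.0 | d.(0 + 0)) ⊢ —a→ s23, —d→ s24
  s17 = (0 + 0) | 0 | (d.a.0 | (0 + 0)) ⊢ —d→ s24
  s18 = (0 + 0) | b.0 | (0 | d.(0 + 0)) ⊢ —b→ s23, —d→ s25
  s19 = (0 + 0) | b.0 | (a.0 | (0 + 0)) ⊢ —a→ s25, —b→ s24
  s20 = (a.((0 + 0) | b.0) + (0 + 0 + (0 + 0) + (d.0 + 0 | 0))) | (0 | (0 + 0)) ⊢ —a→ s25, —d→ s26
  s21 = 0 | (0 | d.(0 + 0)) ⊢ —d→ s26
  s22 = 0 | (a.0 | (0 + 0)) ⊢ —a→ s26
  s23 = (0 + 0) | 0 | (0 | d.(0 + 0)) ⊢ —d→ s27
  s24 = (0 + 0) | 0 | (a.0 | (0 + 0)) ⊢ —a→ s27
  s25 = (0 + 0) | b.0 | (0 | (0 + 0)) ⊢ —b→ s27
  s26 = 0 | (0 | (0 + 0)) ⊢ ∅
  s27 = (0 + 0) | 0 | (0 | (0 + 0)) ⊢ ∅
LTS(Q): 28 reachable states
  t0 = (a.((0 + 0) | (b.0 + a.0)) + (0 + 0 + (0 + 0) + (d.0 + 0 | 0))) | d.(d.a.0 | d.(0 + 0)) ⊢ —a→ t1, —d→ t2, —d→ t3
  t1 = (0 + 0) | (b.0 + a.0) | d.(d.a.0 | d.(0 + 0)) ⊢ —a→ t4, —b→ t4, —d→ t5
  t2 = (a.((0 + 0) | (b.0 + a.0)) + (0 + 0 + (0 + 0) + (d.0 + 0 | 0))) | (d.a.0 | d.(0 + 0)) ⊢ —a→ t5, —d→ t6, —d→ t7, —d→ t8
  t3 = 0 | d.(d.a.0 | d.(0 + 0)) ⊢ —d→ t8
  t4 = (0 + 0) | 0 | d.(d.a.0 | d.(0 + 0)) ⊢ —d→ t9
  t5 = (0 + 0) | (b.0 + a.0) | (d.a.0 | d.(0 + 0)) ⊢ —a→ t9, —b→ t9, —d→ t10, —d→ t11
  t6 = (a.((0 + 0) | (b.0 + a.0)) + (0 + 0 + (0 + 0) + (d.0 + 0 | 0))) | (a.0 | d.(0 + 0)) ⊢ —a→ t10, —a→ t12, —d→ t13, —d→ t14
  t7 = (a.((0 + 0) | (b.0 + a.0)) + (0 + 0 + (0 + 0) + (d.0 + 0 | 0))) | (d.a.0 | (0 + 0)) ⊢ —a→ t11, —d→ t13, —d→ t15
  t8 = 0 | (d.a.0 | d.(0 + 0)) ⊢ —d→ t14, —d→ t15
  t9 = (0 + 0) | 0 | (d.a.0 | d.(0 + 0)) ⊢ —d→ t16, —d→ t17
  t10 = (0 + 0) | (b.0 + a.0) | (a.0 | d.(0 + 0)) ⊢ —a→ t16, —a→ t18, —b→ t16, —d→ t19
  t11 = (0 + 0) | (b.0 + a.0) | (d.a.0 | (0 + 0)) ⊢ —a→ t17, —b→ t17, —d→ t19
  t12 = (a.((0 + 0) | (b.0 + a.0)) + (0 + 0 + (0 + 0) + (d.0 + 0 | 0))) | (0 | d.(0 + 0)) ⊢ —a→ t18, —d→ t20, —d→ t21
  t13 = (a.((0 + 0) | (b.0 + a.0)) + (0 + 0 + (0 + 0) + (d.0 + 0 | 0))) | (a.0 | (0 + 0)) ⊢ —a→ t19, —a→ t20, —d→ t22
  t14 = 0 | (a.0 | d.(0 + 0)) ⊢ —a→ t21, —d→ t22
  t15 = 0 | (d.a.0 | (0 + 0)) ⊢ —d→ t22
  t16 = (0 + 0) | 0 | (a.0 | d.(0 + 0)) ⊢ —a→ t23, —d→ t24
  t17 = (0 + 0) | 0 | (d.a.0 | (0 + 0)) ⊢ —d→ t24
  t18 = (0 + 0) | (b.0 + a.0) | (0 | d.(0 + 0)) ⊢ —a→ t23, —b→ t23, —d→ t25
  t19 = (0 + 0) | (b.0 + a.0) | (a.0 | (0 + 0)) ⊢ —a→ t24, —a→ t25, —b→ t24
  t20 = (a.((0 + 0) | (b.0 + a.0)) + (0 + 0 + (0 + 0) + (d.0 + 0 | 0))) | (0 | (0 + 0)) ⊢ —a→ t25, —d→ t26
  t21 = 0 | (0 | d.(0 + 0)) ⊢ —d→ t26
  t22 = 0 | (a.0 | (0 + 0)) ⊢ —a→ t26
  t23 = (0 + 0) | 0 | (0 | d.(0 + 0)) ⊢ —d→ t27
  t24 = (0 + 0) | 0 | (a.0 | (0 + 0)) ⊢ —a→ t27
  t25 = (0 + 0) | (b.0 + a.0) | (0 | (0 + 0)) ⊢ —a→ t27, —b→ t27
  t26 = 0 | (0 | (0 + 0)) ⊢ ∅
  t27 = (0 + 0) | 0 | (0 | (0 + 0)) ⊢ ∅
Bisimilarity quotient blocks:
  B0 = {s0}
  B1 = {s1}
  B2 = {s5}
  B3 = {s10}
  B4 = {s14, s16, t14, t16}
  B5 = {s22, s24, t22, t24}
  B6 = {s26, s27, t26, t27}
  B7 = {s21, s23, t21, t23}
  B8 = {s19}
  B9 = {s25}
  B10 = {s18}
  B11 = {s11}
  B12 = {s15, s17, t15, t17}
  B13 = {s8, s9, t8, t9}
  B14 = {s3, s4, t3, t4}
  B15 = {s2}
  B16 = {s7}
  B17 = {s13}
  B18 = {s20}
  B19 = {s6}
  B20 = {s12}
  B21 = {t0}
  B22 = {t1}
  B23 = {t5}
  B24 = {t10}
  B25 = {t19}
  B26 = {t25}
  B27 = {t18}
  B28 = {t11}
  B29 = {t2}
  B30 = {t6}
  B31 = {t13}
  B32 = {t20}
  B33 = {t12}
  B34 = {t7}
s0 ∈ B0, t0 ∈ B21 → different blocks

NO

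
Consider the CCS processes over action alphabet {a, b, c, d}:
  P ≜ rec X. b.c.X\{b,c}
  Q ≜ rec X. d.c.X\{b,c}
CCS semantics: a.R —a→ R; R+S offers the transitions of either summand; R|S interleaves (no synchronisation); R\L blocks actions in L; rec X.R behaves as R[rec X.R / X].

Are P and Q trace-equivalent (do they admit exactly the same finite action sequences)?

trace-distinct — witness ⟨b⟩

P's transition system — 3 states:
  p0 = rec X. b.c.X\{b,c} has moves ··b··> p1
  p1 = c.(rec X. b.c.X\{b,c})\{b,c} has moves ··c··> p2
  p2 = (rec X. b.c.X\{b,c})\{b,c} has moves ∅
Q's transition system — 4 states:
  q0 = rec X. d.c.X\{b,c} has moves ··d··> q1
  q1 = c.(rec X. d.c.X\{b,c})\{b,c} has moves ··c··> q2
  q2 = (rec X. d.c.X\{b,c})\{b,c} has moves ··d··> q3
  q3 = (c.(rec X. d.c.X\{b,c})\{b,c})\{b,c} has moves ∅
Run σ = ⟨b⟩ on P: start {p0}
  step 1 (b): {p1}
  P completes σ.
Run σ = ⟨b⟩ on Q: start {q0}
  step 1 (b): no successor for Q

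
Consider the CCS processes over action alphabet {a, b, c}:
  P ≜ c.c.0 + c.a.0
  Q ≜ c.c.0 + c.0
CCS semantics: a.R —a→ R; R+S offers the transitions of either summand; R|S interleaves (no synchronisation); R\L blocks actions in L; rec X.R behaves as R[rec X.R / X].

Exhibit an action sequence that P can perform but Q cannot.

LTS(P): 4 reachable states
  p0 = c.c.0 + c.a.0 has moves -c-> p1, -c-> p2
  p1 = a.0 has moves -a-> p3
  p2 = c.0 has moves -c-> p3
  p3 = 0 has moves deadlocked
LTS(Q): 3 reachable states
  q0 = c.c.0 + c.0 has moves -c-> q1, -c-> q2
  q1 = 0 has moves deadlocked
  q2 = c.0 has moves -c-> q1
Executing ca from P (initial set {p0}):
  after c @ step 1: {p1, p2}
  after a @ step 2: {p3}
  — P admits the full trace.
Executing ca from Q (initial set {q0}):
  after c @ step 1: {q1, q2}
  after a @ step 2: no successor for Q

ca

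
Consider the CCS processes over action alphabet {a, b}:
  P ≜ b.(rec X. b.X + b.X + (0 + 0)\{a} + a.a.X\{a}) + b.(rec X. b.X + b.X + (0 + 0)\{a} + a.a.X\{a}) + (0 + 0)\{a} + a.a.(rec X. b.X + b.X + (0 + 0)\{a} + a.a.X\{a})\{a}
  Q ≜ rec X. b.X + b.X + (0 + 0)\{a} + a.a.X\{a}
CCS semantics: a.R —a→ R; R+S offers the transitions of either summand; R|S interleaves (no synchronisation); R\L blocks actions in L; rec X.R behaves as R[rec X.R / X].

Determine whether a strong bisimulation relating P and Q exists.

bisimilar

LTS(P): 4 reachable states
  m0 = b.(rec X. b.X + b.X + (0 + 0)\{a} + a.a.X\{a}) + b.(rec X. b.X + b.X + (0 + 0)\{a} + a.a.X\{a}) + (0 + 0)\{a} + a.a.(rec X. b.X + b.X + (0 + 0)\{a} + a.a.X\{a})\{a} | -a-> m1, -b-> m2
  m1 = a.(rec X. b.X + b.X + (0 + 0)\{a} + a.a.X\{a})\{a} | -a-> m3
  m2 = rec X. b.X + b.X + (0 + 0)\{a} + a.a.X\{a} | -a-> m1, -b-> m2
  m3 = (rec X. b.X + b.X + (0 + 0)\{a} + a.a.X\{a})\{a} | -b-> m3
LTS(Q): 3 reachable states
  n0 = rec X. b.X + b.X + (0 + 0)\{a} + a.a.X\{a} | -a-> n1, -b-> n0
  n1 = a.(rec X. b.X + b.X + (0 + 0)\{a} + a.a.X\{a})\{a} | -a-> n2
  n2 = (rec X. b.X + b.X + (0 + 0)\{a} + a.a.X\{a})\{a} | -b-> n2
Bisimilarity quotient blocks:
  B0 = {m0, m2, n0}
  B1 = {m1, n1}
  B2 = {m3, n2}
m0 ∈ B0, n0 ∈ B0 → same block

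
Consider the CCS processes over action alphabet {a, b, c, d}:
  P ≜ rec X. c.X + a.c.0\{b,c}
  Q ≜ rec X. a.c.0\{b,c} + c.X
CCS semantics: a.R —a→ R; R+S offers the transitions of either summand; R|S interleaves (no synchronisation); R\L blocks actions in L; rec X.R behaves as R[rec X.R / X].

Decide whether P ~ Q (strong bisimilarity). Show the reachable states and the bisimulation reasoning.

Reachable graph of P (3 states):
  u0 = rec X. c.X + a.c.0\{b,c} :: --a--▸ u1, --c--▸ u0
  u1 = c.0\{b,c} :: --c--▸ u2
  u2 = 0\{b,c} :: ∅
Reachable graph of Q (3 states):
  v0 = rec X. a.c.0\{b,c} + c.X :: --a--▸ v1, --c--▸ v0
  v1 = c.0\{b,c} :: --c--▸ v2
  v2 = 0\{b,c} :: ∅
Bisimilarity quotient blocks:
  B0 = {u0, v0}
  B1 = {u1, v1}
  B2 = {u2, v2}
u0 ∈ B0, v0 ∈ B0 → same block

P ~ Q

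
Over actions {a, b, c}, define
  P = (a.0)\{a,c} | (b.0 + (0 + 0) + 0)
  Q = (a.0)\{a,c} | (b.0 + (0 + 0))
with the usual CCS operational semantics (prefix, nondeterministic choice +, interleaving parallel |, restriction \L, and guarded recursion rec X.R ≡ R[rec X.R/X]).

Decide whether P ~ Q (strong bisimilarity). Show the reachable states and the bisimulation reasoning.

YES

P's transition system — 2 states:
  p0 = (a.0)\{a,c} | (b.0 + (0 + 0) + 0) → =b=> p1
  p1 = (a.0)\{a,c} | 0 → ∅
Q's transition system — 2 states:
  q0 = (a.0)\{a,c} | (b.0 + (0 + 0)) → =b=> q1
  q1 = (a.0)\{a,c} | 0 → ∅
Bisimilarity quotient blocks:
  B0 = {p0, q0}
  B1 = {p1, q1}
p0 ∈ B0, q0 ∈ B0 → same block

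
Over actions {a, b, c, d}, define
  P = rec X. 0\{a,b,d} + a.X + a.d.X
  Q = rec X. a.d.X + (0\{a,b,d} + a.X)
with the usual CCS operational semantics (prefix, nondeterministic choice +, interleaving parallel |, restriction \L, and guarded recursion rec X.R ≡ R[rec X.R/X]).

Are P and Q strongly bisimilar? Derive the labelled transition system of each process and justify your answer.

bisimilar

Reachable graph of P (2 states):
  m0 = rec X. 0\{a,b,d} + a.X + a.d.X | -a-> m0, -a-> m1
  m1 = d.(rec X. 0\{a,b,d} + a.X + a.d.X) | -d-> m0
Reachable graph of Q (2 states):
  n0 = rec X. a.d.X + (0\{a,b,d} + a.X) | -a-> n0, -a-> n1
  n1 = d.(rec X. a.d.X + (0\{a,b,d} + a.X)) | -d-> n0
Bisimilarity quotient blocks:
  B0 = {m0, n0}
  B1 = {m1, n1}
m0 ∈ B0, n0 ∈ B0 → same block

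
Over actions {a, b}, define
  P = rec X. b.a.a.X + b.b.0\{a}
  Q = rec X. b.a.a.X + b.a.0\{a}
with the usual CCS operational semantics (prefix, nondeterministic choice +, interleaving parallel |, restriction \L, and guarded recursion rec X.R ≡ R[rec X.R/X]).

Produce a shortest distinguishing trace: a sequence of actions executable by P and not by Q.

LTS(P): 5 reachable states
  s0 = rec X. b.a.a.X + b.b.0\{a} has moves --b--▸ s1, --b--▸ s2
  s1 = a.a.(rec X. b.a.a.X + b.b.0\{a}) has moves --a--▸ s3
  s2 = b.0\{a} has moves --b--▸ s4
  s3 = a.(rec X. b.a.a.X + b.b.0\{a}) has moves --a--▸ s0
  s4 = 0\{a} has moves deadlocked
LTS(Q): 5 reachable states
  t0 = rec X. b.a.a.X + b.a.0\{a} has moves --b--▸ t1, --b--▸ t2
  t1 = a.0\{a} has moves --a--▸ t3
  t2 = a.a.(rec X. b.a.a.X + b.a.0\{a}) has moves --a--▸ t4
  t3 = 0\{a} has moves deadlocked
  t4 = a.(rec X. b.a.a.X + b.a.0\{a}) has moves --a--▸ t0
Run σ = ⟨bb⟩ on P: start {s0}
  after b @ step 1: {s1, s2}
  after b @ step 2: {s4}
  P completes σ.
Run σ = ⟨bb⟩ on Q: start {t0}
  after b @ step 1: {t1, t2}
  after b @ step 2: no successor for Q

bb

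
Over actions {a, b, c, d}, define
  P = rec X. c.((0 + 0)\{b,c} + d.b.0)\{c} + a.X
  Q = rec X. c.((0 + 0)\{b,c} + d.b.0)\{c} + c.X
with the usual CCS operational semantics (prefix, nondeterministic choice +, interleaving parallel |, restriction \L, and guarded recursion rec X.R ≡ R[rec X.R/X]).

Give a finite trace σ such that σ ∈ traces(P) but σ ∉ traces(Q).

Reachable graph of P (4 states):
  u0 = rec X. c.((0 + 0)\{b,c} + d.b.0)\{c} + a.X ⊢ =a=> u0, =c=> u1
  u1 = ((0 + 0)\{b,c} + d.b.0)\{c} ⊢ =d=> u2
  u2 = (b.0)\{c} ⊢ =b=> u3
  u3 = 0\{c} ⊢ stopped
Reachable graph of Q (4 states):
  v0 = rec X. c.((0 + 0)\{b,c} + d.b.0)\{c} + c.X ⊢ =c=> v0, =c=> v1
  v1 = ((0 + 0)\{b,c} + d.b.0)\{c} ⊢ =d=> v2
  v2 = (b.0)\{c} ⊢ =b=> v3
  v3 = 0\{c} ⊢ stopped
Run σ = ⟨a⟩ on P: start {u0}
  step 1 (a): {u0}
  — P admits the full trace.
Run σ = ⟨a⟩ on Q: start {v0}
  step 1 (a): ∅ (Q stuck)

a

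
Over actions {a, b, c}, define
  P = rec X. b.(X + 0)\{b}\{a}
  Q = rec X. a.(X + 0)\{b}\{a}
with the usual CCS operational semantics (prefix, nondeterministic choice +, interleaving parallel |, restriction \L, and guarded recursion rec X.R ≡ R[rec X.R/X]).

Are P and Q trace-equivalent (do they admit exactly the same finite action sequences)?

LTS(P): 2 reachable states
  s0 = rec X. b.(X + 0)\{b}\{a} has moves ··b··> s1
  s1 = ((rec X. b.(X + 0)\{b}\{a}) + 0)\{b}\{a} has moves (no moves)
LTS(Q): 2 reachable states
  t0 = rec X. a.(X + 0)\{b}\{a} has moves ··a··> t1
  t1 = ((rec X. a.(X + 0)\{b}\{a}) + 0)\{b}\{a} has moves (no moves)
Executing b from P (initial set {s0}):
  [1] b ⇒ {s1}
  — P admits the full trace.
Executing b from Q (initial set {t0}):
  [1] b ⇒ no successor for Q

NO — witness ⟨b⟩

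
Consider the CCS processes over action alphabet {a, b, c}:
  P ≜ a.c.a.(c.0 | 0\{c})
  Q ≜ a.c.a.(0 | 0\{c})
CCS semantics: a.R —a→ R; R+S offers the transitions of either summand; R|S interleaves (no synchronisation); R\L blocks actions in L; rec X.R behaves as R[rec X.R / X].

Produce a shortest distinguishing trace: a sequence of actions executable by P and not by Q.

Reachable graph of P (5 states):
  u0 = a.c.a.(c.0 | 0\{c}) → -a-> u1
  u1 = c.a.(c.0 | 0\{c}) → -c-> u2
  u2 = a.(c.0 | 0\{c}) → -a-> u3
  u3 = c.0 | 0\{c} → -c-> u4
  u4 = 0 | 0\{c} → ·
Reachable graph of Q (4 states):
  v0 = a.c.a.(0 | 0\{c}) → -a-> v1
  v1 = c.a.(0 | 0\{c}) → -c-> v2
  v2 = a.(0 | 0\{c}) → -a-> v3
  v3 = 0 | 0\{c} → ·
Executing acac from P (initial set {u0}):
  after a @ step 1: {u1}
  after c @ step 2: {u2}
  after a @ step 3: {u3}
  after c @ step 4: {u4}
  P completes σ.
Executing acac from Q (initial set {v0}):
  after a @ step 1: {v1}
  after c @ step 2: {v2}
  after a @ step 3: {v3}
  after c @ step 4: no successor for Q

acac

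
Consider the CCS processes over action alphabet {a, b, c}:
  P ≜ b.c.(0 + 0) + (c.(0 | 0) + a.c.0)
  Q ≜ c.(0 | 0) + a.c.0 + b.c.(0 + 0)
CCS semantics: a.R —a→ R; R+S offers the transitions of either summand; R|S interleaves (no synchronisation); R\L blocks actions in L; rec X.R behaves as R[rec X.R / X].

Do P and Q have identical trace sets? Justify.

LTS(P): 6 reachable states
  p0 = b.c.(0 + 0) + (c.(0 | 0) + a.c.0) | —a→ p1, —b→ p2, —c→ p3
  p1 = c.0 | —c→ p4
  p2 = c.(0 + 0) | —c→ p5
  p3 = 0 | 0 | ∅
  p4 = 0 | ∅
  p5 = 0 + 0 | ∅
LTS(Q): 6 reachable states
  q0 = c.(0 | 0) + a.c.0 + b.c.(0 + 0) | —a→ q1, —b→ q2, —c→ q3
  q1 = c.0 | —c→ q4
  q2 = c.(0 + 0) | —c→ q5
  q3 = 0 | 0 | ∅
  q4 = 0 | ∅
  q5 = 0 + 0 | ∅
Coarsest stable partition (strong bisimilarity classes):
  B0 = {p0, q0}
  B1 = {p3, p4, p5, q3, q4, q5}
  B2 = {p1, p2, q1, q2}
p0 ∈ B0, q0 ∈ B0 → same block
Bisimilar ⇒ trace-equivalent.

traces(P) = traces(Q)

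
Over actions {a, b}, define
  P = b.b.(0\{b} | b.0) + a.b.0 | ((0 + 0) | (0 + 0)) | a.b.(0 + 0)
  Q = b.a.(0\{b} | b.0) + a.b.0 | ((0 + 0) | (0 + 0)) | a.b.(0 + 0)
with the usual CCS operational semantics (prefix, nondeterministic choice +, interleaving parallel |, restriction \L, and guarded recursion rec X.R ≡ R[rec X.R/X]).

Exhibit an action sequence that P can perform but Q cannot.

Reachable graph of P (12 states):
  m0 = b.b.(0\{b} | b.0) + a.b.0 | ((0 + 0) | (0 + 0)) | a.b.(0 + 0) has moves —a→ m1, —a→ m2, —b→ m3
  m1 = a.b.0 | ((0 + 0) | (0 + 0)) | b.(0 + 0) has moves —a→ m4, —b→ m5
  m2 = b.0 | ((0 + 0) | (0 + 0)) | a.b.(0 + 0) has moves —a→ m4, —b→ m6
  m3 = b.(0\{b} | b.0) has moves —b→ m7
  m4 = b.0 | ((0 + 0) | (0 + 0)) | b.(0 + 0) has moves —b→ m8, —b→ m9
  m5 = a.b.0 | ((0 + 0) | (0 + 0)) | (0 + 0) has moves —a→ m9
  m6 = 0 | ((0 + 0) | (0 + 0)) | a.b.(0 + 0) has moves —a→ m8
  m7 = 0\{b} | b.0 has moves —b→ m10
  m8 = 0 | ((0 + 0) | (0 + 0)) | b.(0 + 0) has moves —b→ m11
  m9 = b.0 | ((0 + 0) | (0 + 0)) | (0 + 0) has moves —b→ m11
  m10 = 0\{b} | 0 has moves stopped
  m11 = 0 | ((0 + 0) | (0 + 0)) | (0 + 0) has moves stopped
Reachable graph of Q (12 states):
  n0 = b.a.(0\{b} | b.0) + a.b.0 | ((0 + 0) | (0 + 0)) | a.b.(0 + 0) has moves —a→ n1, —a→ n2, —b→ n3
  n1 = a.b.0 | ((0 + 0) | (0 + 0)) | b.(0 + 0) has moves —a→ n4, —b→ n5
  n2 = b.0 | ((0 + 0) | (0 + 0)) | a.b.(0 + 0) has moves —a→ n4, —b→ n6
  n3 = a.(0\{b} | b.0) has moves —a→ n7
  n4 = b.0 | ((0 + 0) | (0 + 0)) | b.(0 + 0) has moves —b→ n8, —b→ n9
  n5 = a.b.0 | ((0 + 0) | (0 + 0)) | (0 + 0) has moves —a→ n9
  n6 = 0 | ((0 + 0) | (0 + 0)) | a.b.(0 + 0) has moves —a→ n8
  n7 = 0\{b} | b.0 has moves —b→ n10
  n8 = 0 | ((0 + 0) | (0 + 0)) | b.(0 + 0) has moves —b→ n11
  n9 = b.0 | ((0 + 0) | (0 + 0)) | (0 + 0) has moves —b→ n11
  n10 = 0\{b} | 0 has moves stopped
  n11 = 0 | ((0 + 0) | (0 + 0)) | (0 + 0) has moves stopped
Trace ⟨bb⟩ through P, begin at {m0}:
  after b @ step 1: {m3}
  after b @ step 2: {m7}
  ✓ P
Trace ⟨bb⟩ through Q, begin at {n0}:
  after b @ step 1: {n3}
  after b @ step 2: ∅  — Q cannot continue

bb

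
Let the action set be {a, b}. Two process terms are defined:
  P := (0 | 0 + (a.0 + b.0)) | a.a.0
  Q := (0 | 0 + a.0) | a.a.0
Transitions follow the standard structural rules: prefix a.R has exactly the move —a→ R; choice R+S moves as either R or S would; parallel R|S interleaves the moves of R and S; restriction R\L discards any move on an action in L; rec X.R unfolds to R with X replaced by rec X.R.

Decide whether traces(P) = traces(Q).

traces(P) ≠ traces(Q) — witness ⟨b⟩

P's transition system — 6 states:
  s0 = (0 | 0 + (a.0 + b.0)) | a.a.0 | --a--▸ s1, --a--▸ s2, --b--▸ s2
  s1 = (0 | 0 + (a.0 + b.0)) | a.0 | --a--▸ s3, --a--▸ s4, --b--▸ s4
  s2 = 0 | a.a.0 | --a--▸ s4
  s3 = (0 | 0 + (a.0 + b.0)) | 0 | --a--▸ s5, --b--▸ s5
  s4 = 0 | a.0 | --a--▸ s5
  s5 = 0 | 0 | stopped
Q's transition system — 6 states:
  t0 = (0 | 0 + a.0) | a.a.0 | --a--▸ t1, --a--▸ t2
  t1 = (0 | 0 + a.0) | a.0 | --a--▸ t3, --a--▸ t4
  t2 = 0 | a.a.0 | --a--▸ t4
  t3 = (0 | 0 + a.0) | 0 | --a--▸ t5
  t4 = 0 | a.0 | --a--▸ t5
  t5 = 0 | 0 | stopped
Run σ = ⟨b⟩ on P: start {s0}
  [1] b ⇒ {s2}
  P completes σ.
Run σ = ⟨b⟩ on Q: start {t0}
  [1] b ⇒ no successor for Q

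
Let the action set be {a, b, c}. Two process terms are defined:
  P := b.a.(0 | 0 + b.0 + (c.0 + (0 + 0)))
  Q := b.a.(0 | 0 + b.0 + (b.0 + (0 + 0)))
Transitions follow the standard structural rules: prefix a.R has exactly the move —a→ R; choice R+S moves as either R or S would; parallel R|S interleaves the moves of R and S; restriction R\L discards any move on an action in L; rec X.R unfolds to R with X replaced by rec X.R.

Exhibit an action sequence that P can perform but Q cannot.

bac

P's transition system — 4 states:
  u0 = b.a.(0 | 0 + b.0 + (c.0 + (0 + 0))) → —b→ u1
  u1 = a.(0 | 0 + b.0 + (c.0 + (0 + 0))) → —a→ u2
  u2 = 0 | 0 + b.0 + (c.0 + (0 + 0)) → —b→ u3, —c→ u3
  u3 = 0 → (no moves)
Q's transition system — 4 states:
  v0 = b.a.(0 | 0 + b.0 + (b.0 + (0 + 0))) → —b→ v1
  v1 = a.(0 | 0 + b.0 + (b.0 + (0 + 0))) → —a→ v2
  v2 = 0 | 0 + b.0 + (b.0 + (0 + 0)) → —b→ v3
  v3 = 0 → (no moves)
Executing bac from P (initial set {u0}):
  after b @ step 1: {u1}
  after a @ step 2: {u2}
  after c @ step 3: {u3}
  P completes σ.
Executing bac from Q (initial set {v0}):
  after b @ step 1: {v1}
  after a @ step 2: {v2}
  after c @ step 3: ∅  — Q cannot continue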